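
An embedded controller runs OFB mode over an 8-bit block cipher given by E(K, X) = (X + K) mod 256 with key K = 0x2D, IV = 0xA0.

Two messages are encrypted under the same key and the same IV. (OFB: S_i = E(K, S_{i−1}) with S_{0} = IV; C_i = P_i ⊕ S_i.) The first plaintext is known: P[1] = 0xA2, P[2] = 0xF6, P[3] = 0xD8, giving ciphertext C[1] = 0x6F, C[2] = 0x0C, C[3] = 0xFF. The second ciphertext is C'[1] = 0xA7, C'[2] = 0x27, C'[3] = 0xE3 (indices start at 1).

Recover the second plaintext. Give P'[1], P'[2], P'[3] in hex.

In OFB with a reused IV, both messages share the same keystream S_i, so C_i ⊕ C'_i = P_i ⊕ P'_i and thus P'_i = P_i ⊕ C_i ⊕ C'_i.
P'[1]: 0xA2 ⊕ 0x6F ⊕ 0xA7 = 0x6A.
P'[2]: 0xF6 ⊕ 0x0C ⊕ 0x27 = 0xDD.
P'[3]: 0xD8 ⊕ 0xFF ⊕ 0xE3 = 0xC4.

P'[1] = 0x6A, P'[2] = 0xDD, P'[3] = 0xC4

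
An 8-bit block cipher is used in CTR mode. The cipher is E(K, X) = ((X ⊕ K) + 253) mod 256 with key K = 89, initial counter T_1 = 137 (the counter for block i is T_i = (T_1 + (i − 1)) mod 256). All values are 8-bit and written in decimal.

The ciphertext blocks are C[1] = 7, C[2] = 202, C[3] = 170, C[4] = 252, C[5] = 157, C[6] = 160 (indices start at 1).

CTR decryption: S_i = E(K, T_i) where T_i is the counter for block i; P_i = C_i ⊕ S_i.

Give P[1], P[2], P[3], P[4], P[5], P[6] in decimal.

P[1] = 202, P[2] = 26, P[3] = 101, P[4] = 46, P[5] = 76, P[6] = 116

P[1]: T = 137, S = E(K, T) = 205; 7 ⊕ 205 = 202.
P[2]: T = 138, S = E(K, T) = 208; 202 ⊕ 208 = 26.
P[3]: T = 139, S = E(K, T) = 207; 170 ⊕ 207 = 101.
P[4]: T = 140, S = E(K, T) = 210; 252 ⊕ 210 = 46.
P[5]: T = 141, S = E(K, T) = 209; 157 ⊕ 209 = 76.
P[6]: T = 142, S = E(K, T) = 212; 160 ⊕ 212 = 116.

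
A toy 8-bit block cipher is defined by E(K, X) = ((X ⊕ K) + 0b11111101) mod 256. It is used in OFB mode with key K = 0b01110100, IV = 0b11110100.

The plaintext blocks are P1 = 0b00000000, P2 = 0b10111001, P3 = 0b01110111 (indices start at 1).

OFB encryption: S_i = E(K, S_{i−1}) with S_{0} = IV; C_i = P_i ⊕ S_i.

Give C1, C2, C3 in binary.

C1: S = E(K, 0b11110100) = 0b01111101; 0b00000000 ⊕ 0b01111101 = 0b01111101.
C2: S = E(K, 0b01111101) = 0b00000110; 0b10111001 ⊕ 0b00000110 = 0b10111111.
C3: S = E(K, 0b00000110) = 0b01101111; 0b01110111 ⊕ 0b01101111 = 0b00011000.

C1 = 0b01111101, C2 = 0b10111111, C3 = 0b00011000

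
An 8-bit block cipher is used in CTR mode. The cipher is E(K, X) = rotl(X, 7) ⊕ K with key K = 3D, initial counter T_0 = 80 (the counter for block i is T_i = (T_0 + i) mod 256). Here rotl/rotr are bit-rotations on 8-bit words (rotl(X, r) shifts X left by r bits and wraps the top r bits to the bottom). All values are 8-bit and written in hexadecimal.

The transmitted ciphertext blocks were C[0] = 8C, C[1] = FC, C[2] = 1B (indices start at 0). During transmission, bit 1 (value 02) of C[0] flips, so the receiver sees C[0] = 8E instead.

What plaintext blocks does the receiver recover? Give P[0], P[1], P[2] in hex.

CTR decryption: S_i = E(K, T_i) where T_i is the counter for block i; P_i = C_i ⊕ S_i.
Only C[0] changed, to 8E. In CTR, a change in C_i flips the same bit in P_i only; the keystream is unaffected. Decrypting the received ciphertext:
P[0]: T = 80, S = E(K, T) = 7D; 8E ⊕ 7D = F3.
P[1]: T = 81, S = E(K, T) = FD; FC ⊕ FD = 01.
P[2]: T = 82, S = E(K, T) = 7C; 1B ⊕ 7C = 67.
Blocks that differ from the original plaintext: P[0].

P[0] = F3, P[1] = 01, P[2] = 67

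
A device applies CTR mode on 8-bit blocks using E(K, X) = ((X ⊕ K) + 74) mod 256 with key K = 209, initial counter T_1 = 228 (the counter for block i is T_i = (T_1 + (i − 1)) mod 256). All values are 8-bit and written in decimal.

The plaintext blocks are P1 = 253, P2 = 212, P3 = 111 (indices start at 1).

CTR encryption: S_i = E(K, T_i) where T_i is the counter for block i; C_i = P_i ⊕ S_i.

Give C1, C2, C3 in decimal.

C1: T = 228, S = E(K, T) = 127; 253 ⊕ 127 = 130.
C2: T = 229, S = E(K, T) = 126; 212 ⊕ 126 = 170.
C3: T = 230, S = E(K, T) = 129; 111 ⊕ 129 = 238.

C1 = 130, C2 = 170, C3 = 238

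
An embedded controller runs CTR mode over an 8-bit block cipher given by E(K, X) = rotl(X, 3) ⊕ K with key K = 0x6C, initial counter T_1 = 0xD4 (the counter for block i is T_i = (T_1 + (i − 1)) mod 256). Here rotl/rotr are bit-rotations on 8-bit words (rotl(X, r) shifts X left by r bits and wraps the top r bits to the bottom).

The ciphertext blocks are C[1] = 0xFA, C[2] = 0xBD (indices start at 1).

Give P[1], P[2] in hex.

CTR decryption: S_i = E(K, T_i) where T_i is the counter for block i; P_i = C_i ⊕ S_i.
P[1]: T = 0xD4, S = E(K, T) = 0xCA; 0xFA ⊕ 0xCA = 0x30.
P[2]: T = 0xD5, S = E(K, T) = 0xC2; 0xBD ⊕ 0xC2 = 0x7F.

P[1] = 0x30, P[2] = 0x7F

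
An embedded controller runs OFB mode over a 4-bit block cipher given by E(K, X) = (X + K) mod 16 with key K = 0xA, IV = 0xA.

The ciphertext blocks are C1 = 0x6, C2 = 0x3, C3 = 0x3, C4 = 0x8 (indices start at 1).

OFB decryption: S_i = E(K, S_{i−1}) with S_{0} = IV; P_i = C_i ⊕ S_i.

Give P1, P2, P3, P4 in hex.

P1 = 0x2, P2 = 0xD, P3 = 0xB, P4 = 0xA

P1: S = E(K, 0xA) = 0x4; 0x6 ⊕ 0x4 = 0x2.
P2: S = E(K, 0x4) = 0xE; 0x3 ⊕ 0xE = 0xD.
P3: S = E(K, 0xE) = 0x8; 0x3 ⊕ 0x8 = 0xB.
P4: S = E(K, 0x8) = 0x2; 0x8 ⊕ 0x2 = 0xA.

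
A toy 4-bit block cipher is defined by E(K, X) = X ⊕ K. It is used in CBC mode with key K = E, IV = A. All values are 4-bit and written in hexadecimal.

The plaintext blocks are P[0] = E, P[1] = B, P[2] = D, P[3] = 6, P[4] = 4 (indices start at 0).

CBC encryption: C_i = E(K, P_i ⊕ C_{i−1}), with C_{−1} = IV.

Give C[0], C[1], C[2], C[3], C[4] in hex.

C[0]: P[0] ⊕ A = 4; E(K, 4) = A.
C[1]: P[1] ⊕ A = 1; E(K, 1) = F.
C[2]: P[2] ⊕ F = 2; E(K, 2) = C.
C[3]: P[3] ⊕ C = A; E(K, A) = 4.
C[4]: P[4] ⊕ 4 = 0; E(K, 0) = E.

C[0] = A, C[1] = F, C[2] = C, C[3] = 4, C[4] = E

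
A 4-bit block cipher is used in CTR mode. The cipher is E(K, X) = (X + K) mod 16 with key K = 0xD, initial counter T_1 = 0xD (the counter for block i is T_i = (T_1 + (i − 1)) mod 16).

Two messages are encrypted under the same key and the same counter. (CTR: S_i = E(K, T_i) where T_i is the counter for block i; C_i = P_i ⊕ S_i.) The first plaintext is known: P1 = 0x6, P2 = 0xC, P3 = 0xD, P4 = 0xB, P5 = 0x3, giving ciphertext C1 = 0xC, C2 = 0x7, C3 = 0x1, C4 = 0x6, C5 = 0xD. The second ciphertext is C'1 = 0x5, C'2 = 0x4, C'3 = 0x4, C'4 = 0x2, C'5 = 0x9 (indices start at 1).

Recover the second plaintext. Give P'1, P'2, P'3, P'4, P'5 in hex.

In CTR with a reused counter, both messages share the same keystream S_i, so C_i ⊕ C'_i = P_i ⊕ P'_i and thus P'_i = P_i ⊕ C_i ⊕ C'_i.
P'1: 0x6 ⊕ 0xC ⊕ 0x5 = 0xF.
P'2: 0xC ⊕ 0x7 ⊕ 0x4 = 0xF.
P'3: 0xD ⊕ 0x1 ⊕ 0x4 = 0x8.
P'4: 0xB ⊕ 0x6 ⊕ 0x2 = 0xF.
P'5: 0x3 ⊕ 0xD ⊕ 0x9 = 0x7.

P'1 = 0xF, P'2 = 0xF, P'3 = 0x8, P'4 = 0xF, P'5 = 0x7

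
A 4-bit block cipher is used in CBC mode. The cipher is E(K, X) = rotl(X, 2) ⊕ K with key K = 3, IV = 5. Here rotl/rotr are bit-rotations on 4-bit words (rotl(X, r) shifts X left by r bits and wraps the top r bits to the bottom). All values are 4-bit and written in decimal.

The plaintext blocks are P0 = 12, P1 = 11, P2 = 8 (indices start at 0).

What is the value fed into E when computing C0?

CBC encryption: C_i = E(K, P_i ⊕ C_{i−1}), with C_{−1} = IV.
C0: P0 ⊕ 5 = 9; E(K, 9) = 5.
So the input to E for block 0 is 9.

9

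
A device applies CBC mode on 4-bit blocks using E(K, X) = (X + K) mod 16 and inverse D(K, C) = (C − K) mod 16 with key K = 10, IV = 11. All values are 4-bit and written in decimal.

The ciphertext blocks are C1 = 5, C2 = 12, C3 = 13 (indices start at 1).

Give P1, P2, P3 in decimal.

CBC decryption: P_i = D(K, C_i) ⊕ C_{i−1}, with C_{0} = IV.
P1: D(K, 5) = 11; 11 ⊕ 11 = 0.
P2: D(K, 12) = 2; 2 ⊕ 5 = 7.
P3: D(K, 13) = 3; 3 ⊕ 12 = 15.

P1 = 0, P2 = 7, P3 = 15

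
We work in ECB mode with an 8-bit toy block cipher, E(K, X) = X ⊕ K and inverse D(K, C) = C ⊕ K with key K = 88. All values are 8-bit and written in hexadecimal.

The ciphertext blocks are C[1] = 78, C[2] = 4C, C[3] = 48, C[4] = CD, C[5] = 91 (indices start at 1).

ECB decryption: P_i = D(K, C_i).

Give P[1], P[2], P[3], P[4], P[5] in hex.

P[1]: D(K, 78) = F0.
P[2]: D(K, 4C) = C4.
P[3]: D(K, 48) = C0.
P[4]: D(K, CD) = 45.
P[5]: D(K, 91) = 19.

P[1] = F0, P[2] = C4, P[3] = C0, P[4] = 45, P[5] = 19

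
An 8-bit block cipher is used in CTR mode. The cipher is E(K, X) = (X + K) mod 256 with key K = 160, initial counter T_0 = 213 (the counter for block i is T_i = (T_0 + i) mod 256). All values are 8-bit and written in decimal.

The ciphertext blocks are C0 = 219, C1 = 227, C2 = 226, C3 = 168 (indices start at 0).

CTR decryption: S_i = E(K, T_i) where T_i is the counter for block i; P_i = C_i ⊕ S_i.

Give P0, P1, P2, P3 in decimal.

P0: T = 213, S = E(K, T) = 117; 219 ⊕ 117 = 174.
P1: T = 214, S = E(K, T) = 118; 227 ⊕ 118 = 149.
P2: T = 215, S = E(K, T) = 119; 226 ⊕ 119 = 149.
P3: T = 216, S = E(K, T) = 120; 168 ⊕ 120 = 208.

P0 = 174, P1 = 149, P2 = 149, P3 = 208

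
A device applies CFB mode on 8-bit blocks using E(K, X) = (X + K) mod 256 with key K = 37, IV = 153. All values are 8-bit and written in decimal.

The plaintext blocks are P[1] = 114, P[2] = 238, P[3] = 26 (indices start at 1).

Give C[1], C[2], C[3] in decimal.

C[1] = 204, C[2] = 31, C[3] = 94

CFB encryption: C_i = P_i ⊕ E(K, C_{i−1}), with C_{0} = IV.
C[1]: E(K, 153) = 190; 114 ⊕ 190 = 204.
C[2]: E(K, 204) = 241; 238 ⊕ 241 = 31.
C[3]: E(K, 31) = 68; 26 ⊕ 68 = 94.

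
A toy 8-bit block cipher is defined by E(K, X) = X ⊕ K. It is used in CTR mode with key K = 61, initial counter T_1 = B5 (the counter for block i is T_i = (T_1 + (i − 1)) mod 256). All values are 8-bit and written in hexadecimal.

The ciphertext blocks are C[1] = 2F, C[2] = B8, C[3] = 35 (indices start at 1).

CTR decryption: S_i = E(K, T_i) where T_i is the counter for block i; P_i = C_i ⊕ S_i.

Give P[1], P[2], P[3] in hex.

P[1] = FB, P[2] = 6F, P[3] = E3

P[1]: T = B5, S = E(K, T) = D4; 2F ⊕ D4 = FB.
P[2]: T = B6, S = E(K, T) = D7; B8 ⊕ D7 = 6F.
P[3]: T = B7, S = E(K, T) = D6; 35 ⊕ D6 = E3.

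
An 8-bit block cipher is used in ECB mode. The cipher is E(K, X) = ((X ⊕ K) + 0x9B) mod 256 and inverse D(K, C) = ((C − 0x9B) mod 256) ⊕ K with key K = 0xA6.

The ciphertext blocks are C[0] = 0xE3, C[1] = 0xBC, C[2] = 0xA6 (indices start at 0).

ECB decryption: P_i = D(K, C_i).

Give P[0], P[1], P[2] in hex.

P[0]: D(K, 0xE3) = 0xEE.
P[1]: D(K, 0xBC) = 0x87.
P[2]: D(K, 0xA6) = 0xAD.

P[0] = 0xEE, P[1] = 0x87, P[2] = 0xAD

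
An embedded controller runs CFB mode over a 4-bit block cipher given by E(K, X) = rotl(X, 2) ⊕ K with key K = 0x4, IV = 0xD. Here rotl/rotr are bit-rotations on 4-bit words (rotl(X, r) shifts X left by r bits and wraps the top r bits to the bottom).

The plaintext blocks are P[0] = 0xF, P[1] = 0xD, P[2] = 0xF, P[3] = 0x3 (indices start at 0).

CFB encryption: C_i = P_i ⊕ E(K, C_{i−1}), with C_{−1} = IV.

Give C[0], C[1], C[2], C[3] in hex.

C[0] = 0xC, C[1] = 0xA, C[2] = 0x1, C[3] = 0x3

C[0]: E(K, 0xD) = 0x3; 0xF ⊕ 0x3 = 0xC.
C[1]: E(K, 0xC) = 0x7; 0xD ⊕ 0x7 = 0xA.
C[2]: E(K, 0xA) = 0xE; 0xF ⊕ 0xE = 0x1.
C[3]: E(K, 0x1) = 0x0; 0x3 ⊕ 0x0 = 0x3.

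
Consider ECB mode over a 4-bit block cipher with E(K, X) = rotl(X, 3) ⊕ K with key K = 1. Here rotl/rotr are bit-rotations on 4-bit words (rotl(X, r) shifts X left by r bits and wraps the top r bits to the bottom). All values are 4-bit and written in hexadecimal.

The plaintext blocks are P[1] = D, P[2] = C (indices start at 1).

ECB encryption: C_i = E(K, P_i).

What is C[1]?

C[1]: E(K, D) = F.

C[1] = F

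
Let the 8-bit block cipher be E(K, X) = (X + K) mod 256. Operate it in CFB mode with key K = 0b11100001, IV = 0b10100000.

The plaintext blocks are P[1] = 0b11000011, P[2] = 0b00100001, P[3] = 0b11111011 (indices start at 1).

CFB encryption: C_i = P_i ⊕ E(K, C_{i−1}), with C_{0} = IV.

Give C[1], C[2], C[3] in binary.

C[1]: E(K, 0b10100000) = 0b10000001; 0b11000011 ⊕ 0b10000001 = 0b01000010.
C[2]: E(K, 0b01000010) = 0b00100011; 0b00100001 ⊕ 0b00100011 = 0b00000010.
C[3]: E(K, 0b00000010) = 0b11100011; 0b11111011 ⊕ 0b11100011 = 0b00011000.

C[1] = 0b01000010, C[2] = 0b00000010, C[3] = 0b00011000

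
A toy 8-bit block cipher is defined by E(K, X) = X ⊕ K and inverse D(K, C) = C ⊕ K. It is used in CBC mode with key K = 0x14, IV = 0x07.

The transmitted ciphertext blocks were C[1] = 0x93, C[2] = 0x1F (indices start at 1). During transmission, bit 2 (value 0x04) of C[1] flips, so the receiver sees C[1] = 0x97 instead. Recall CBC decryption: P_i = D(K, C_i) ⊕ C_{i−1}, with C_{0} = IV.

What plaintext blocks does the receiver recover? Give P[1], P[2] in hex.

P[1] = 0x84, P[2] = 0x9C

Only C[1] changed, to 0x97. In CBC, a change in C_i garbles P_i and flips the same bit in P_{i+1}. Decrypting the received ciphertext:
P[1]: D(K, 0x97) = 0x83; 0x83 ⊕ 0x07 = 0x84.
P[2]: D(K, 0x1F) = 0x0B; 0x0B ⊕ 0x97 = 0x9C.
Blocks that differ from the original plaintext: P[1], P[2].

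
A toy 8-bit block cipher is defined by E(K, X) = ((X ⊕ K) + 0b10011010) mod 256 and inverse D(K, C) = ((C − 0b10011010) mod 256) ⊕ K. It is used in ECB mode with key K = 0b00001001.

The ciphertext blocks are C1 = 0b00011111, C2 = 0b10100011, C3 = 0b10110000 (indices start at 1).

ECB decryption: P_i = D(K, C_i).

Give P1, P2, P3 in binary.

P1 = 0b10001100, P2 = 0b00000000, P3 = 0b00011111

P1: D(K, 0b00011111) = 0b10001100.
P2: D(K, 0b10100011) = 0b00000000.
P3: D(K, 0b10110000) = 0b00011111.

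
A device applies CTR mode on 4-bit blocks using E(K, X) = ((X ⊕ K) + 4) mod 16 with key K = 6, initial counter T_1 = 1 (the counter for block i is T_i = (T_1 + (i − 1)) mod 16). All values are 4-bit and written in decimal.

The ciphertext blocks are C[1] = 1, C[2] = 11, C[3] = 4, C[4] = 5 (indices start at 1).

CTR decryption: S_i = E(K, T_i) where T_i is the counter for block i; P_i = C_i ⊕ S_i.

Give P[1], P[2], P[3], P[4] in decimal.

P[1]: T = 1, S = E(K, T) = 11; 1 ⊕ 11 = 10.
P[2]: T = 2, S = E(K, T) = 8; 11 ⊕ 8 = 3.
P[3]: T = 3, S = E(K, T) = 9; 4 ⊕ 9 = 13.
P[4]: T = 4, S = E(K, T) = 6; 5 ⊕ 6 = 3.

P[1] = 10, P[2] = 3, P[3] = 13, P[4] = 3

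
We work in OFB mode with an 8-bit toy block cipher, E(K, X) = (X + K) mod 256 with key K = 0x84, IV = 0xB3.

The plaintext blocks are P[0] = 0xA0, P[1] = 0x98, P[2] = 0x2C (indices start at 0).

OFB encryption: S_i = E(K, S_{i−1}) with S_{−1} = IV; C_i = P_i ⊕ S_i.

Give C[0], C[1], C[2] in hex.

C[0] = 0x97, C[1] = 0x23, C[2] = 0x13

C[0]: S = E(K, 0xB3) = 0x37; 0xA0 ⊕ 0x37 = 0x97.
C[1]: S = E(K, 0x37) = 0xBB; 0x98 ⊕ 0xBB = 0x23.
C[2]: S = E(K, 0xBB) = 0x3F; 0x2C ⊕ 0x3F = 0x13.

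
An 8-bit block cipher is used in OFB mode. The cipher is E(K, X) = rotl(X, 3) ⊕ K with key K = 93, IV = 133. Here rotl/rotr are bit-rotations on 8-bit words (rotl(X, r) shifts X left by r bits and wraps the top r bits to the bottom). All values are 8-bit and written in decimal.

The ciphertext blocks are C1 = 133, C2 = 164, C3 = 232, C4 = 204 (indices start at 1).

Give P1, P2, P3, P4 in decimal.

OFB decryption: S_i = E(K, S_{i−1}) with S_{0} = IV; P_i = C_i ⊕ S_i.
P1: S = E(K, 133) = 113; 133 ⊕ 113 = 244.
P2: S = E(K, 113) = 214; 164 ⊕ 214 = 114.
P3: S = E(K, 214) = 235; 232 ⊕ 235 = 3.
P4: S = E(K, 235) = 2; 204 ⊕ 2 = 206.

P1 = 244, P2 = 114, P3 = 3, P4 = 206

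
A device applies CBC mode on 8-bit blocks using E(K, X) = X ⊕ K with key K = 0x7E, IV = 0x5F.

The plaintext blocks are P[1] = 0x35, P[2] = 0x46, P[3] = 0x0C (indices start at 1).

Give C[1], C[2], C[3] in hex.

C[1] = 0x14, C[2] = 0x2C, C[3] = 0x5E

CBC encryption: C_i = E(K, P_i ⊕ C_{i−1}), with C_{0} = IV.
C[1]: P[1] ⊕ 0x5F = 0x6A; E(K, 0x6A) = 0x14.
C[2]: P[2] ⊕ 0x14 = 0x52; E(K, 0x52) = 0x2C.
C[3]: P[3] ⊕ 0x2C = 0x20; E(K, 0x20) = 0x5E.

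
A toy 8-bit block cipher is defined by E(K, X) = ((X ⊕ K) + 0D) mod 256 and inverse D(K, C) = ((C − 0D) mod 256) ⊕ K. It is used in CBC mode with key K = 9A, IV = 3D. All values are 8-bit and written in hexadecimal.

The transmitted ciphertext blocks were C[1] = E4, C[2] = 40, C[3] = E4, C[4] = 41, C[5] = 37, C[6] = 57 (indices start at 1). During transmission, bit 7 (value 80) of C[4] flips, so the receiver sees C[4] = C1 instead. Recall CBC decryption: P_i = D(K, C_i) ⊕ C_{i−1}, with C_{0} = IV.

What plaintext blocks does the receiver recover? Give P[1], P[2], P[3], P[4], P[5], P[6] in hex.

P[1] = 70, P[2] = 4D, P[3] = 0D, P[4] = CA, P[5] = 71, P[6] = E7

Only C[4] changed, to C1. In CBC, a change in C_i garbles P_i and flips the same bit in P_{i+1}. Decrypting the received ciphertext:
P[1]: D(K, E4) = 4D; 4D ⊕ 3D = 70.
P[2]: D(K, 40) = A9; A9 ⊕ E4 = 4D.
P[3]: D(K, E4) = 4D; 4D ⊕ 40 = 0D.
P[4]: D(K, C1) = 2E; 2E ⊕ E4 = CA.
P[5]: D(K, 37) = B0; B0 ⊕ C1 = 71.
P[6]: D(K, 57) = D0; D0 ⊕ 37 = E7.
Blocks that differ from the original plaintext: P[4], P[5].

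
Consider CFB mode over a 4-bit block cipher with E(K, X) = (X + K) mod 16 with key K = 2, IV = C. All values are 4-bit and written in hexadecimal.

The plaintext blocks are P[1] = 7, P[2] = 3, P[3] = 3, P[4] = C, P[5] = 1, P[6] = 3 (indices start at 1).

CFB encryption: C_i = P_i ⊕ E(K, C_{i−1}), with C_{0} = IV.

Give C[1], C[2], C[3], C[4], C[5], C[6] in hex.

C[1]: E(K, C) = E; 7 ⊕ E = 9.
C[2]: E(K, 9) = B; 3 ⊕ B = 8.
C[3]: E(K, 8) = A; 3 ⊕ A = 9.
C[4]: E(K, 9) = B; C ⊕ B = 7.
C[5]: E(K, 7) = 9; 1 ⊕ 9 = 8.
C[6]: E(K, 8) = A; 3 ⊕ A = 9.

C[1] = 9, C[2] = 8, C[3] = 9, C[4] = 7, C[5] = 8, C[6] = 9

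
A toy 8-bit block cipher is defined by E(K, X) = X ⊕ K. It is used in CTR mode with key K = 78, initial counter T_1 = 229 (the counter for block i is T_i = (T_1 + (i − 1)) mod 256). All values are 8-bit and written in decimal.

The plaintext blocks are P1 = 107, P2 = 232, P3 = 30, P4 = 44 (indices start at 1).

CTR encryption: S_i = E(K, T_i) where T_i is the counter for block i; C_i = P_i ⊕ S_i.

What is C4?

C1: T = 229, S = E(K, T) = 171; 107 ⊕ 171 = 192.
C2: T = 230, S = E(K, T) = 168; 232 ⊕ 168 = 64.
C3: T = 231, S = E(K, T) = 169; 30 ⊕ 169 = 183.
C4: T = 232, S = E(K, T) = 166; 44 ⊕ 166 = 138.

C4 = 138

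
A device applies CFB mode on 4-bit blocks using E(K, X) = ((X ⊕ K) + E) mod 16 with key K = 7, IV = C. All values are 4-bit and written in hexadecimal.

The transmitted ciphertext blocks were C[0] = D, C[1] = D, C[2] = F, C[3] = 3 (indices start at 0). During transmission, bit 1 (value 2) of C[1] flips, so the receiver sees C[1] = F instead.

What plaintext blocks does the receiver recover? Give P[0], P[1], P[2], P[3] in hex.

P[0] = 4, P[1] = 7, P[2] = 9, P[3] = 5

CFB decryption: P_i = C_i ⊕ E(K, C_{i−1}), with C_{−1} = IV.
Only C[1] changed, to F. In CFB, a change in C_i flips the same bit in P_i and garbles P_{i+1}. Decrypting the received ciphertext:
P[0]: E(K, C) = 9; D ⊕ 9 = 4.
P[1]: E(K, D) = 8; F ⊕ 8 = 7.
P[2]: E(K, F) = 6; F ⊕ 6 = 9.
P[3]: E(K, F) = 6; 3 ⊕ 6 = 5.
Blocks that differ from the original plaintext: P[1], P[2].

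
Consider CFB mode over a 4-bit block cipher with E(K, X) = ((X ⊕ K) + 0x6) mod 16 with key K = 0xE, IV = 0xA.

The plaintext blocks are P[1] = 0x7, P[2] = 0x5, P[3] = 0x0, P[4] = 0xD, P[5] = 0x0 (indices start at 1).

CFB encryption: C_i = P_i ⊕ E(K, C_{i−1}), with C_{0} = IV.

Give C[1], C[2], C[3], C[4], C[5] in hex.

C[1] = 0xD, C[2] = 0xC, C[3] = 0x8, C[4] = 0x1, C[5] = 0x5

C[1]: E(K, 0xA) = 0xA; 0x7 ⊕ 0xA = 0xD.
C[2]: E(K, 0xD) = 0x9; 0x5 ⊕ 0x9 = 0xC.
C[3]: E(K, 0xC) = 0x8; 0x0 ⊕ 0x8 = 0x8.
C[4]: E(K, 0x8) = 0xC; 0xD ⊕ 0xC = 0x1.
C[5]: E(K, 0x1) = 0x5; 0x0 ⊕ 0x5 = 0x5.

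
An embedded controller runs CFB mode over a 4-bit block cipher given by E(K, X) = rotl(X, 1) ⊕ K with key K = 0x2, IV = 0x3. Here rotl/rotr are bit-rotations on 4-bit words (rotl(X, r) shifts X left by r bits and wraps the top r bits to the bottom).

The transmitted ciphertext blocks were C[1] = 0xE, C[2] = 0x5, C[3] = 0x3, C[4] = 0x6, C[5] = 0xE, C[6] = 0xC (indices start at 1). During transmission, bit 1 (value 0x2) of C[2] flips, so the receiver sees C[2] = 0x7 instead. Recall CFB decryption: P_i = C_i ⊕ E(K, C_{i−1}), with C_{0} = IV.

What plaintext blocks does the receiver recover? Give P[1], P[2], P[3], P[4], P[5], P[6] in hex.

P[1] = 0xA, P[2] = 0x8, P[3] = 0xF, P[4] = 0x2, P[5] = 0x0, P[6] = 0x3

Only C[2] changed, to 0x7. In CFB, a change in C_i flips the same bit in P_i and garbles P_{i+1}. Decrypting the received ciphertext:
P[1]: E(K, 0x3) = 0x4; 0xE ⊕ 0x4 = 0xA.
P[2]: E(K, 0xE) = 0xF; 0x7 ⊕ 0xF = 0x8.
P[3]: E(K, 0x7) = 0xC; 0x3 ⊕ 0xC = 0xF.
P[4]: E(K, 0x3) = 0x4; 0x6 ⊕ 0x4 = 0x2.
P[5]: E(K, 0x6) = 0xE; 0xE ⊕ 0xE = 0x0.
P[6]: E(K, 0xE) = 0xF; 0xC ⊕ 0xF = 0x3.
Blocks that differ from the original plaintext: P[2], P[3].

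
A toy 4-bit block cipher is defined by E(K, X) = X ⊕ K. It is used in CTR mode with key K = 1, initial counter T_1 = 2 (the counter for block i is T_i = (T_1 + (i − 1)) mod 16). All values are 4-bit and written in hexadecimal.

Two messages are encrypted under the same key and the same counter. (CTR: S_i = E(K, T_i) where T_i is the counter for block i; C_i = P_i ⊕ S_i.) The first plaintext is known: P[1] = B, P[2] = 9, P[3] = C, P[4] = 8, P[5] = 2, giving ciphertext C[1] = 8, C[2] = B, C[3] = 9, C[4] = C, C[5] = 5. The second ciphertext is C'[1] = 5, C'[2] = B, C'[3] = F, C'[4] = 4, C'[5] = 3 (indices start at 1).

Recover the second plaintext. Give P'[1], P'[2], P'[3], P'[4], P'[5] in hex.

P'[1] = 6, P'[2] = 9, P'[3] = A, P'[4] = 0, P'[5] = 4

In CTR with a reused counter, both messages share the same keystream S_i, so C_i ⊕ C'_i = P_i ⊕ P'_i and thus P'_i = P_i ⊕ C_i ⊕ C'_i.
P'[1]: B ⊕ 8 ⊕ 5 = 6.
P'[2]: 9 ⊕ B ⊕ B = 9.
P'[3]: C ⊕ 9 ⊕ F = A.
P'[4]: 8 ⊕ C ⊕ 4 = 0.
P'[5]: 2 ⊕ 5 ⊕ 3 = 4.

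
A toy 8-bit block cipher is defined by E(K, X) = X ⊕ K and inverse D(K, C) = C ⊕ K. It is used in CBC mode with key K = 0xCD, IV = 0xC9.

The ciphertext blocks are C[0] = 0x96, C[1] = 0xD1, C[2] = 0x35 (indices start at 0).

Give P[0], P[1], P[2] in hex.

P[0] = 0x92, P[1] = 0x8A, P[2] = 0x29

CBC decryption: P_i = D(K, C_i) ⊕ C_{i−1}, with C_{−1} = IV.
P[0]: D(K, 0x96) = 0x5B; 0x5B ⊕ 0xC9 = 0x92.
P[1]: D(K, 0xD1) = 0x1C; 0x1C ⊕ 0x96 = 0x8A.
P[2]: D(K, 0x35) = 0xF8; 0xF8 ⊕ 0xD1 = 0x29.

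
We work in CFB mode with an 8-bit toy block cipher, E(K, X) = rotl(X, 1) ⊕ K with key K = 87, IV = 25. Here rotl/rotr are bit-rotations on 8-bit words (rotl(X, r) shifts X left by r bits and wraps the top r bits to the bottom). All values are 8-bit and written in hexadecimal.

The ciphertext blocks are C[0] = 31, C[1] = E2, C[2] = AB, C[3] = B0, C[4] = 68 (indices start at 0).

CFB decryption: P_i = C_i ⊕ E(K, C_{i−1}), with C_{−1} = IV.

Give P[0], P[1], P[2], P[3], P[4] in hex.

P[0] = FC, P[1] = 07, P[2] = E9, P[3] = 60, P[4] = 8E

P[0]: E(K, 25) = CD; 31 ⊕ CD = FC.
P[1]: E(K, 31) = E5; E2 ⊕ E5 = 07.
P[2]: E(K, E2) = 42; AB ⊕ 42 = E9.
P[3]: E(K, AB) = D0; B0 ⊕ D0 = 60.
P[4]: E(K, B0) = E6; 68 ⊕ E6 = 8E.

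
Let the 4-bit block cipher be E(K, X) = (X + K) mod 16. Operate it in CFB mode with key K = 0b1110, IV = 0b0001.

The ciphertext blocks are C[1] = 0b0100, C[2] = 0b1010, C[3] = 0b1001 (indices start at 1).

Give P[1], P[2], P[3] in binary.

P[1] = 0b1011, P[2] = 0b1000, P[3] = 0b0001

CFB decryption: P_i = C_i ⊕ E(K, C_{i−1}), with C_{0} = IV.
P[1]: E(K, 0b0001) = 0b1111; 0b0100 ⊕ 0b1111 = 0b1011.
P[2]: E(K, 0b0100) = 0b0010; 0b1010 ⊕ 0b0010 = 0b1000.
P[3]: E(K, 0b1010) = 0b1000; 0b1001 ⊕ 0b1000 = 0b0001.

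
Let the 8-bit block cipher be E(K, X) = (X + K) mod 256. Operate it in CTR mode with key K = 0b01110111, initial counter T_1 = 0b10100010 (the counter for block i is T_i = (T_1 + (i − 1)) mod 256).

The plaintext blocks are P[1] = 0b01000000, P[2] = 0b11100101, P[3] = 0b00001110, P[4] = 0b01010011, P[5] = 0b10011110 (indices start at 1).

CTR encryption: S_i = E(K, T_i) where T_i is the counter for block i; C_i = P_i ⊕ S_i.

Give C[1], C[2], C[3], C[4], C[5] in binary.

C[1]: T = 0b10100010, S = E(K, T) = 0b00011001; 0b01000000 ⊕ 0b00011001 = 0b01011001.
C[2]: T = 0b10100011, S = E(K, T) = 0b00011010; 0b11100101 ⊕ 0b00011010 = 0b11111111.
C[3]: T = 0b10100100, S = E(K, T) = 0b00011011; 0b00001110 ⊕ 0b00011011 = 0b00010101.
C[4]: T = 0b10100101, S = E(K, T) = 0b00011100; 0b01010011 ⊕ 0b00011100 = 0b01001111.
C[5]: T = 0b10100110, S = E(K, T) = 0b00011101; 0b10011110 ⊕ 0b00011101 = 0b10000011.

C[1] = 0b01011001, C[2] = 0b11111111, C[3] = 0b00010101, C[4] = 0b01001111, C[5] = 0b10000011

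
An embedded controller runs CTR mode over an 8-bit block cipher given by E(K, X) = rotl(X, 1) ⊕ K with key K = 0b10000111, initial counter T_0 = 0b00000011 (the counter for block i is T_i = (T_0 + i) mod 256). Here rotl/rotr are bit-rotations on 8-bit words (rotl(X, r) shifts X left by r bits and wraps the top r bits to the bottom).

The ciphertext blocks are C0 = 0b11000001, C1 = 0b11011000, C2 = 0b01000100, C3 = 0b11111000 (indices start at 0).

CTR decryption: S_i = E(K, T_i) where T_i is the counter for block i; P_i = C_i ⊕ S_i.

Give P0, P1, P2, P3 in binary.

P0: T = 0b00000011, S = E(K, T) = 0b10000001; 0b11000001 ⊕ 0b10000001 = 0b01000000.
P1: T = 0b00000100, S = E(K, T) = 0b10001111; 0b11011000 ⊕ 0b10001111 = 0b01010111.
P2: T = 0b00000101, S = E(K, T) = 0b10001101; 0b01000100 ⊕ 0b10001101 = 0b11001001.
P3: T = 0b00000110, S = E(K, T) = 0b10001011; 0b11111000 ⊕ 0b10001011 = 0b01110011.

P0 = 0b01000000, P1 = 0b01010111, P2 = 0b11001001, P3 = 0b01110011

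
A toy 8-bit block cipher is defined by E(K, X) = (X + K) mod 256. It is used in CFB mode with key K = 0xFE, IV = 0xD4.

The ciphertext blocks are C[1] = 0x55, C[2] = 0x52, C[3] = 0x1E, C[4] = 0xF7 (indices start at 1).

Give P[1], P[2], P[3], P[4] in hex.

P[1] = 0x87, P[2] = 0x01, P[3] = 0x4E, P[4] = 0xEB

CFB decryption: P_i = C_i ⊕ E(K, C_{i−1}), with C_{0} = IV.
P[1]: E(K, 0xD4) = 0xD2; 0x55 ⊕ 0xD2 = 0x87.
P[2]: E(K, 0x55) = 0x53; 0x52 ⊕ 0x53 = 0x01.
P[3]: E(K, 0x52) = 0x50; 0x1E ⊕ 0x50 = 0x4E.
P[4]: E(K, 0x1E) = 0x1C; 0xF7 ⊕ 0x1C = 0xEB.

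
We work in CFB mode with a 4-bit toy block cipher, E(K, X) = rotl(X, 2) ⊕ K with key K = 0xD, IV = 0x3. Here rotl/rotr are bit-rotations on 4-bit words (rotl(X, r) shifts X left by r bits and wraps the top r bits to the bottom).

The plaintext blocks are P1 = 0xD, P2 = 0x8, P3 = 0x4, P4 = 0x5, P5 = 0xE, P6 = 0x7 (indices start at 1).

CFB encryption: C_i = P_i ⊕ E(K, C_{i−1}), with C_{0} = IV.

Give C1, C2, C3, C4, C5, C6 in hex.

C1 = 0xC, C2 = 0x6, C3 = 0x0, C4 = 0x8, C5 = 0x1, C6 = 0xE

C1: E(K, 0x3) = 0x1; 0xD ⊕ 0x1 = 0xC.
C2: E(K, 0xC) = 0xE; 0x8 ⊕ 0xE = 0x6.
C3: E(K, 0x6) = 0x4; 0x4 ⊕ 0x4 = 0x0.
C4: E(K, 0x0) = 0xD; 0x5 ⊕ 0xD = 0x8.
C5: E(K, 0x8) = 0xF; 0xE ⊕ 0xF = 0x1.
C6: E(K, 0x1) = 0x9; 0x7 ⊕ 0x9 = 0xE.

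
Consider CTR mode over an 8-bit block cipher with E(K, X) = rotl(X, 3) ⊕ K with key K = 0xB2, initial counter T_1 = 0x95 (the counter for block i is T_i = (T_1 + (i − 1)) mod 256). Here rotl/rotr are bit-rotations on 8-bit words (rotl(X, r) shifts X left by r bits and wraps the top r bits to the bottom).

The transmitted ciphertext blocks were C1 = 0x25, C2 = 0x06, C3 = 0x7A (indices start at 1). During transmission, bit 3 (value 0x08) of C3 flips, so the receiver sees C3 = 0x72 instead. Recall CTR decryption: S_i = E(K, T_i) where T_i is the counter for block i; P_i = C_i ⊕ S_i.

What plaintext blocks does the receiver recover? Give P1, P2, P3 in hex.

P1 = 0x3B, P2 = 0x00, P3 = 0x7C

Only C3 changed, to 0x72. In CTR, a change in C_i flips the same bit in P_i only; the keystream is unaffected. Decrypting the received ciphertext:
P1: T = 0x95, S = E(K, T) = 0x1E; 0x25 ⊕ 0x1E = 0x3B.
P2: T = 0x96, S = E(K, T) = 0x06; 0x06 ⊕ 0x06 = 0x00.
P3: T = 0x97, S = E(K, T) = 0x0E; 0x72 ⊕ 0x0E = 0x7C.
Blocks that differ from the original plaintext: P3.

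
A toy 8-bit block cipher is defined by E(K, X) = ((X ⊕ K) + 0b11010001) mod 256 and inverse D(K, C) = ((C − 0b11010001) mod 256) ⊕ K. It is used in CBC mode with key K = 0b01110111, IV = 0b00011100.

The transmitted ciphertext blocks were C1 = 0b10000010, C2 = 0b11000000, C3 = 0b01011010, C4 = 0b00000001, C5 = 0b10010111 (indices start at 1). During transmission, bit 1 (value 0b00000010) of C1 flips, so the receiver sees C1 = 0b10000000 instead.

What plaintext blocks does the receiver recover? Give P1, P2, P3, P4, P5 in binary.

CBC decryption: P_i = D(K, C_i) ⊕ C_{i−1}, with C_{0} = IV.
Only C1 changed, to 0b10000000. In CBC, a change in C_i garbles P_i and flips the same bit in P_{i+1}. Decrypting the received ciphertext:
P1: D(K, 0b10000000) = 0b11011000; 0b11011000 ⊕ 0b00011100 = 0b11000100.
P2: D(K, 0b11000000) = 0b10011000; 0b10011000 ⊕ 0b10000000 = 0b00011000.
P3: D(K, 0b01011010) = 0b11111110; 0b11111110 ⊕ 0b11000000 = 0b00111110.
P4: D(K, 0b00000001) = 0b01000111; 0b01000111 ⊕ 0b01011010 = 0b00011101.
P5: D(K, 0b10010111) = 0b10110001; 0b10110001 ⊕ 0b00000001 = 0b10110000.
Blocks that differ from the original plaintext: P1, P2.

P1 = 0b11000100, P2 = 0b00011000, P3 = 0b00111110, P4 = 0b00011101, P5 = 0b10110000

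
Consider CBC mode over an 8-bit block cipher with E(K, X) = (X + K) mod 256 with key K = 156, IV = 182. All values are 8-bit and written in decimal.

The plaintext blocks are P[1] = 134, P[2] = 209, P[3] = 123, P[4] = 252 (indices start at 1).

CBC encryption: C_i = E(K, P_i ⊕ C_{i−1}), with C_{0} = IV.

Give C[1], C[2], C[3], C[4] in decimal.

C[1] = 204, C[2] = 185, C[3] = 94, C[4] = 62

C[1]: P[1] ⊕ 182 = 48; E(K, 48) = 204.
C[2]: P[2] ⊕ 204 = 29; E(K, 29) = 185.
C[3]: P[3] ⊕ 185 = 194; E(K, 194) = 94.
C[4]: P[4] ⊕ 94 = 162; E(K, 162) = 62.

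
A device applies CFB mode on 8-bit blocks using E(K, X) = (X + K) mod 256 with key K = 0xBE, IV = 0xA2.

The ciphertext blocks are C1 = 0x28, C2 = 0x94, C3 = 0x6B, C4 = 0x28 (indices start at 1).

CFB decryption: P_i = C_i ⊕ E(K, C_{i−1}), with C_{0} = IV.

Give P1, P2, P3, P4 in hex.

P1: E(K, 0xA2) = 0x60; 0x28 ⊕ 0x60 = 0x48.
P2: E(K, 0x28) = 0xE6; 0x94 ⊕ 0xE6 = 0x72.
P3: E(K, 0x94) = 0x52; 0x6B ⊕ 0x52 = 0x39.
P4: E(K, 0x6B) = 0x29; 0x28 ⊕ 0x29 = 0x01.

P1 = 0x48, P2 = 0x72, P3 = 0x39, P4 = 0x01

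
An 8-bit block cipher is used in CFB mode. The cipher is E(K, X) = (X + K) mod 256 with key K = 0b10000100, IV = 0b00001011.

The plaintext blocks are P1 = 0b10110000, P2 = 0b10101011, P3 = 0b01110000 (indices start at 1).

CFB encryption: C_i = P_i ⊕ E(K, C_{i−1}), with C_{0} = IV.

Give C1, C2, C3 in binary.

C1 = 0b00111111, C2 = 0b01101000, C3 = 0b10011100

C1: E(K, 0b00001011) = 0b10001111; 0b10110000 ⊕ 0b10001111 = 0b00111111.
C2: E(K, 0b00111111) = 0b11000011; 0b10101011 ⊕ 0b11000011 = 0b01101000.
C3: E(K, 0b01101000) = 0b11101100; 0b01110000 ⊕ 0b11101100 = 0b10011100.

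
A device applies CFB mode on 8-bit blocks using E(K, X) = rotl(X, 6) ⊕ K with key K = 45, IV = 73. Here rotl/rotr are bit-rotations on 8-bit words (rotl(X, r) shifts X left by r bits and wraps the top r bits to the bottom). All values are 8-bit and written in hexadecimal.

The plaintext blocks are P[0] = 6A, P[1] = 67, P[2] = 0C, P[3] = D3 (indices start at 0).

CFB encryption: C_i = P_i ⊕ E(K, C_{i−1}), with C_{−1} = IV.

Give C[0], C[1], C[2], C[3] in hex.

C[0] = F3, C[1] = DE, C[2] = FE, C[3] = 29

C[0]: E(K, 73) = 99; 6A ⊕ 99 = F3.
C[1]: E(K, F3) = B9; 67 ⊕ B9 = DE.
C[2]: E(K, DE) = F2; 0C ⊕ F2 = FE.
C[3]: E(K, FE) = FA; D3 ⊕ FA = 29.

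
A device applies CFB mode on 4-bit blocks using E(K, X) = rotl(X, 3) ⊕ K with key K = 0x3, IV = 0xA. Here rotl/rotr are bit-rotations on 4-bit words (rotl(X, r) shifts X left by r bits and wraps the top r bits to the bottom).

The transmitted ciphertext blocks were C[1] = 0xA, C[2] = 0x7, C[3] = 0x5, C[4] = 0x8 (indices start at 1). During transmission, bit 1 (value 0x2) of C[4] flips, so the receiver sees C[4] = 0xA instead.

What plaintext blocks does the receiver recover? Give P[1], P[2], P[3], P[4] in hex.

P[1] = 0xC, P[2] = 0x1, P[3] = 0xD, P[4] = 0x3

CFB decryption: P_i = C_i ⊕ E(K, C_{i−1}), with C_{0} = IV.
Only C[4] changed, to 0xA. In CFB, a change in C_i flips the same bit in P_i and garbles P_{i+1}. Decrypting the received ciphertext:
P[1]: E(K, 0xA) = 0x6; 0xA ⊕ 0x6 = 0xC.
P[2]: E(K, 0xA) = 0x6; 0x7 ⊕ 0x6 = 0x1.
P[3]: E(K, 0x7) = 0x8; 0x5 ⊕ 0x8 = 0xD.
P[4]: E(K, 0x5) = 0x9; 0xA ⊕ 0x9 = 0x3.
Blocks that differ from the original plaintext: P[4].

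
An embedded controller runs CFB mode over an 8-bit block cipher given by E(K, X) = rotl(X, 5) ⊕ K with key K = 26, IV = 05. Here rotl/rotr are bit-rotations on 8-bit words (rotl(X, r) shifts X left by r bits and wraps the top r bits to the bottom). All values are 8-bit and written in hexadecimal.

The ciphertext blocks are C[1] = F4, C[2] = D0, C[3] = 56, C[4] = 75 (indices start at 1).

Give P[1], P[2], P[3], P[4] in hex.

CFB decryption: P_i = C_i ⊕ E(K, C_{i−1}), with C_{0} = IV.
P[1]: E(K, 05) = 86; F4 ⊕ 86 = 72.
P[2]: E(K, F4) = B8; D0 ⊕ B8 = 68.
P[3]: E(K, D0) = 3C; 56 ⊕ 3C = 6A.
P[4]: E(K, 56) = EC; 75 ⊕ EC = 99.

P[1] = 72, P[2] = 68, P[3] = 6A, P[4] = 99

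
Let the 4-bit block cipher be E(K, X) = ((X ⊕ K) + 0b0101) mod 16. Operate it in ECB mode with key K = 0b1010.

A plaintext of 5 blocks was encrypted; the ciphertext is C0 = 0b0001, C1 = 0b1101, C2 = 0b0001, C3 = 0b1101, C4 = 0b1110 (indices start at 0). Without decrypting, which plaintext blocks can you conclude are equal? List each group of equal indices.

P0 = P2; P1 = P3

ECB encrypts each block independently with the same key, so equal ciphertext blocks imply equal plaintext blocks.
C0 = C2 = 0b0001, so P0 = P2.
C1 = C3 = 0b1101, so P1 = P3.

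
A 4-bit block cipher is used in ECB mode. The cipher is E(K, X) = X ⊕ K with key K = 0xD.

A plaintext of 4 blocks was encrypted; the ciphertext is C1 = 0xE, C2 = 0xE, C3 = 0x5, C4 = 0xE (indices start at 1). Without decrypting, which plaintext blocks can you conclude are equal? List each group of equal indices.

ECB encrypts each block independently with the same key, so equal ciphertext blocks imply equal plaintext blocks.
C1 = C2 = C4 = 0xE, so P1 = P2 = P4.

P1 = P2 = P4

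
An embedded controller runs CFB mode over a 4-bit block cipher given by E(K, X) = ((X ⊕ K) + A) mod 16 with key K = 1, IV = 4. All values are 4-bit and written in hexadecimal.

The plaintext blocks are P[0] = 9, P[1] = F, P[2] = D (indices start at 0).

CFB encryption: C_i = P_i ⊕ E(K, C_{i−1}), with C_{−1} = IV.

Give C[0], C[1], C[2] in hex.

C[0] = 6, C[1] = E, C[2] = 4

C[0]: E(K, 4) = F; 9 ⊕ F = 6.
C[1]: E(K, 6) = 1; F ⊕ 1 = E.
C[2]: E(K, E) = 9; D ⊕ 9 = 4.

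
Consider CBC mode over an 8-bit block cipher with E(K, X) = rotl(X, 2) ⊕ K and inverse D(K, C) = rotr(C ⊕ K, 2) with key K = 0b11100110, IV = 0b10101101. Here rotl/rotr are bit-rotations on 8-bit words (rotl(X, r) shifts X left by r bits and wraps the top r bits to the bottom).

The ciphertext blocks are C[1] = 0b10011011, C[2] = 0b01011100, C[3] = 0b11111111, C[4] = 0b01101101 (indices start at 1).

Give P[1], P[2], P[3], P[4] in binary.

P[1] = 0b11110010, P[2] = 0b00110101, P[3] = 0b00011010, P[4] = 0b00011101

CBC decryption: P_i = D(K, C_i) ⊕ C_{i−1}, with C_{0} = IV.
P[1]: D(K, 0b10011011) = 0b01011111; 0b01011111 ⊕ 0b10101101 = 0b11110010.
P[2]: D(K, 0b01011100) = 0b10101110; 0b10101110 ⊕ 0b10011011 = 0b00110101.
P[3]: D(K, 0b11111111) = 0b01000110; 0b01000110 ⊕ 0b01011100 = 0b00011010.
P[4]: D(K, 0b01101101) = 0b11100010; 0b11100010 ⊕ 0b11111111 = 0b00011101.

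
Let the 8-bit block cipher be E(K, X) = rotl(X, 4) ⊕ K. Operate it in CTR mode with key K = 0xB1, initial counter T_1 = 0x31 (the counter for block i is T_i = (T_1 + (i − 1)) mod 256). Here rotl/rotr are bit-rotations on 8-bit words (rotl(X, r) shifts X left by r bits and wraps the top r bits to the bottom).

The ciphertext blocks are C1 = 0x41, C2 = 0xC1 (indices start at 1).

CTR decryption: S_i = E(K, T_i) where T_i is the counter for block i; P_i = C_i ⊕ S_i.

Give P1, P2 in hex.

P1: T = 0x31, S = E(K, T) = 0xA2; 0x41 ⊕ 0xA2 = 0xE3.
P2: T = 0x32, S = E(K, T) = 0x92; 0xC1 ⊕ 0x92 = 0x53.

P1 = 0xE3, P2 = 0x53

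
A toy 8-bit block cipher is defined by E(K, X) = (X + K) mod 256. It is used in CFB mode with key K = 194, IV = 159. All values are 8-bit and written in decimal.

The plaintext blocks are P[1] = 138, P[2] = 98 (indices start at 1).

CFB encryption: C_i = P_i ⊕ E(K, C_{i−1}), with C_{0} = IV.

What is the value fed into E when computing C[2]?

235

C[1]: E(K, 159) = 97; 138 ⊕ 97 = 235.
C[2]: E(K, 235) = 173; 98 ⊕ 173 = 207.
So the input to E for block [2] is 235.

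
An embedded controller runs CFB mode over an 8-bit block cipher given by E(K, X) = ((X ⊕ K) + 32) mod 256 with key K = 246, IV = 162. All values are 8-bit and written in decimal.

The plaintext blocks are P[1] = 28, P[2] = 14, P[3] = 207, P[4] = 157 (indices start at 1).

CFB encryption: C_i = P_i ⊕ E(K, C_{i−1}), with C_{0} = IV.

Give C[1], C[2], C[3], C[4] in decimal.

C[1] = 104, C[2] = 176, C[3] = 169, C[4] = 226

C[1]: E(K, 162) = 116; 28 ⊕ 116 = 104.
C[2]: E(K, 104) = 190; 14 ⊕ 190 = 176.
C[3]: E(K, 176) = 102; 207 ⊕ 102 = 169.
C[4]: E(K, 169) = 127; 157 ⊕ 127 = 226.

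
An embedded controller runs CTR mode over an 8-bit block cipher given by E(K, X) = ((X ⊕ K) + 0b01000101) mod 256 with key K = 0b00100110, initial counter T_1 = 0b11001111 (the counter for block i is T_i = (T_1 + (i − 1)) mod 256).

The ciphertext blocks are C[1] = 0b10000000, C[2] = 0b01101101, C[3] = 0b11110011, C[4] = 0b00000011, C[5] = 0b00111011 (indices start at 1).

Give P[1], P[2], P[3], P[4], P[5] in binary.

CTR decryption: S_i = E(K, T_i) where T_i is the counter for block i; P_i = C_i ⊕ S_i.
P[1]: T = 0b11001111, S = E(K, T) = 0b00101110; 0b10000000 ⊕ 0b00101110 = 0b10101110.
P[2]: T = 0b11010000, S = E(K, T) = 0b00111011; 0b01101101 ⊕ 0b00111011 = 0b01010110.
P[3]: T = 0b11010001, S = E(K, T) = 0b00111100; 0b11110011 ⊕ 0b00111100 = 0b11001111.
P[4]: T = 0b11010010, S = E(K, T) = 0b00111001; 0b00000011 ⊕ 0b00111001 = 0b00111010.
P[5]: T = 0b11010011, S = E(K, T) = 0b00111010; 0b00111011 ⊕ 0b00111010 = 0b00000001.

P[1] = 0b10101110, P[2] = 0b01010110, P[3] = 0b11001111, P[4] = 0b00111010, P[5] = 0b00000001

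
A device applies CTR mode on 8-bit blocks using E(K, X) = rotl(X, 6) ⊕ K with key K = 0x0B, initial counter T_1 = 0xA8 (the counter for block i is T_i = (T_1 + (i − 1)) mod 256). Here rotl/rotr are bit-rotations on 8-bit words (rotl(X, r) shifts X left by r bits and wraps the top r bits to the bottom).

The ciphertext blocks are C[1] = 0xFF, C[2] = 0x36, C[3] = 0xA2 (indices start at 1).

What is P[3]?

P[3] = 0x03

CTR decryption: S_i = E(K, T_i) where T_i is the counter for block i; P_i = C_i ⊕ S_i.
P[3]: T = 0xAA, S = E(K, T) = 0xA1; 0xA2 ⊕ 0xA1 = 0x03.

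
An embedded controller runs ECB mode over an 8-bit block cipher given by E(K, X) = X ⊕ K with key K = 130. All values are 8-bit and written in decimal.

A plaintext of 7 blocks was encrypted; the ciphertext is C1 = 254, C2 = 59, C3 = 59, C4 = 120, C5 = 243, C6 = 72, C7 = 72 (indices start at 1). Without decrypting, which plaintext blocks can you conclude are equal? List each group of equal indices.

ECB encrypts each block independently with the same key, so equal ciphertext blocks imply equal plaintext blocks.
C2 = C3 = 59, so P2 = P3.
C6 = C7 = 72, so P6 = P7.

P2 = P3; P6 = P7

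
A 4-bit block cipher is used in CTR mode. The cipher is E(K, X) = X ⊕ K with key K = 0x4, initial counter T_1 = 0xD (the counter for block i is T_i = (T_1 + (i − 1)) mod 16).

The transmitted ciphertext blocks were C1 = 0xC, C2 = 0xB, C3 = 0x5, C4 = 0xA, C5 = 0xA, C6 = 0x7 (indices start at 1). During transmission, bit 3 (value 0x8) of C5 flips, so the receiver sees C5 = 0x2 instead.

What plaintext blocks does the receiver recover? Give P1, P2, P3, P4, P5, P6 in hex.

CTR decryption: S_i = E(K, T_i) where T_i is the counter for block i; P_i = C_i ⊕ S_i.
Only C5 changed, to 0x2. In CTR, a change in C_i flips the same bit in P_i only; the keystream is unaffected. Decrypting the received ciphertext:
P1: T = 0xD, S = E(K, T) = 0x9; 0xC ⊕ 0x9 = 0x5.
P2: T = 0xE, S = E(K, T) = 0xA; 0xB ⊕ 0xA = 0x1.
P3: T = 0xF, S = E(K, T) = 0xB; 0x5 ⊕ 0xB = 0xE.
P4: T = 0x0, S = E(K, T) = 0x4; 0xA ⊕ 0x4 = 0xE.
P5: T = 0x1, S = E(K, T) = 0x5; 0x2 ⊕ 0x5 = 0x7.
P6: T = 0x2, S = E(K, T) = 0x6; 0x7 ⊕ 0x6 = 0x1.
Blocks that differ from the original plaintext: P5.

P1 = 0x5, P2 = 0x1, P3 = 0xE, P4 = 0xE, P5 = 0x7, P6 = 0x1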